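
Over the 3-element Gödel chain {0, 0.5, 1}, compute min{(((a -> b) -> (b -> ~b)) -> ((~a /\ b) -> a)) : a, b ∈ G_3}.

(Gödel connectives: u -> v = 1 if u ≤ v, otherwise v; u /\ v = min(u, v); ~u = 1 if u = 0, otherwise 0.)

1.00

Every assignment gives 1. For instance at a = 0, b = 0:
  (a -> b): 0 ≤ 0, so result = 1
  ~b: Gödel ¬ of 0 = 1 (operand is 0)
  (b -> ~b): 0 ≤ 1, so result = 1
  ((a -> b) -> (b -> ~b)): 1 ≤ 1, so result = 1
  ~a: Gödel ¬ of 0 = 1 (operand is 0)
  (~a /\ b) = min(1, 0) = 0
  ((~a /\ b) -> a): 0 ≤ 0, so result = 1
  (((a -> b) -> (b -> ~b)) -> ((~a /\ b) -> a)): 1 ≤ 1, so result = 1
All 9 assignments give value 1 — the formula is a G_3-tautology.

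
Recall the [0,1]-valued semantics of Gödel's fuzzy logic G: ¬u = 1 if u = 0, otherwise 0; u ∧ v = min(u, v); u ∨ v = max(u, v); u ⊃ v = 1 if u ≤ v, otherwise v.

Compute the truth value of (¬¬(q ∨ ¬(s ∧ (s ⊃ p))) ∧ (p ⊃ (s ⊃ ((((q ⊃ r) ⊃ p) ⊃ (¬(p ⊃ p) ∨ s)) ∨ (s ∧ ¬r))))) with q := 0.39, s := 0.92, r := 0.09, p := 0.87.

1.00

(s ⊃ p): 0.92 > 0.87, so result = 0.87
(s ∧ (s ⊃ p)) = min(0.92, 0.87) = 0.87
¬(s ∧ (s ⊃ p)): Gödel ¬ of 0.87 = 0 (operand ≠ 0)
(q ∨ ¬(s ∧ (s ⊃ p))) = max(0.39, 0) = 0.39
¬(q ∨ ¬(s ∧ (s ⊃ p))): Gödel ¬ of 0.39 = 0 (operand ≠ 0)
¬¬(q ∨ ¬(s ∧ (s ⊃ p))): Gödel ¬ of 0 = 1 (operand is 0)
(q ⊃ r): 0.39 > 0.09, so result = 0.09
((q ⊃ r) ⊃ p): 0.09 ≤ 0.87, so result = 1
(p ⊃ p): 0.87 ≤ 0.87, so result = 1
¬(p ⊃ p): Gödel ¬ of 1 = 0 (operand ≠ 0)
(¬(p ⊃ p) ∨ s) = max(0, 0.92) = 0.92
(((q ⊃ r) ⊃ p) ⊃ (¬(p ⊃ p) ∨ s)): 1 > 0.92, so result = 0.92
¬r: Gödel ¬ of 0.09 = 0 (operand ≠ 0)
(s ∧ ¬r) = min(0.92, 0) = 0
((((q ⊃ r) ⊃ p) ⊃ (¬(p ⊃ p) ∨ s)) ∨ (s ∧ ¬r)) = max(0.92, 0) = 0.92
(s ⊃ ((((q ⊃ r) ⊃ p) ⊃ (¬(p ⊃ p) ∨ s)) ∨ (s ∧ ¬r))): 0.92 ≤ 0.92, so result = 1
(p ⊃ (s ⊃ ((((q ⊃ r) ⊃ p) ⊃ (¬(p ⊃ p) ∨ s)) ∨ (s ∧ ¬r)))): 0.87 ≤ 1, so result = 1
(¬¬(q ∨ ¬(s ∧ (s ⊃ p))) ∧ (p ⊃ (s ⊃ ((((q ⊃ r) ⊃ p) ⊃ (¬(p ⊃ p) ∨ s)) ∨ (s ∧ ¬r))))) = min(1, 1) = 1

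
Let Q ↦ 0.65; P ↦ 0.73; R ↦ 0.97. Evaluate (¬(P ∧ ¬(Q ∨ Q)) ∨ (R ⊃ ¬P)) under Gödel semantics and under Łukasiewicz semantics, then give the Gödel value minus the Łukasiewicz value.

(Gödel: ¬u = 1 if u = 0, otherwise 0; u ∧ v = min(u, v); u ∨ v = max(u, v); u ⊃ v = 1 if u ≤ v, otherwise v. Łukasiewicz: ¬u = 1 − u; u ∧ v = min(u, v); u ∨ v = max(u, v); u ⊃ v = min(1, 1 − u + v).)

0.35

Gödel evaluation:
  (Q ∨ Q) = max(0.65, 0.65) = 0.65
  ¬(Q ∨ Q): Gödel ¬ of 0.65 = 0 (operand ≠ 0)
  (P ∧ ¬(Q ∨ Q)) = min(0.73, 0) = 0
  ¬(P ∧ ¬(Q ∨ Q)): Gödel ¬ of 0 = 1 (operand is 0)
  ¬P: Gödel ¬ of 0.73 = 0 (operand ≠ 0)
  (R ⊃ ¬P): 0.97 > 0, so result = 0
  (¬(P ∧ ¬(Q ∨ Q)) ∨ (R ⊃ ¬P)) = max(1, 0) = 1
  Gödel value = 1
Łukasiewicz evaluation:
  (Q ∨ Q) = max(0.65, 0.65) = 0.65
  ¬(Q ∨ Q): Łukasiewicz ¬ gives 1 − 0.65 = 0.35
  (P ∧ ¬(Q ∨ Q)) = min(0.73, 0.35) = 0.35
  ¬(P ∧ ¬(Q ∨ Q)): Łukasiewicz ¬ gives 1 − 0.35 = 0.65
  ¬P: Łukasiewicz ¬ gives 1 − 0.73 = 0.27
  (R ⊃ ¬P): min(1, 1 − 0.97 + 0.27) = 0.3
  (¬(P ∧ ¬(Q ∨ Q)) ∨ (R ⊃ ¬P)) = max(0.65, 0.3) = 0.65
  Łukasiewicz value = 0.65
Difference: 1 − 0.65 = 0.35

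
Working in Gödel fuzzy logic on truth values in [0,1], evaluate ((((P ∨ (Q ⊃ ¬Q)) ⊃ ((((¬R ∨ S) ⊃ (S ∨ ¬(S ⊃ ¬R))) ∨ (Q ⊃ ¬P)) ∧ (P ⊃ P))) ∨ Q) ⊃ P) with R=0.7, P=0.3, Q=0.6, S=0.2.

¬Q: Gödel ¬ of 0.6 = 0 (operand ≠ 0)
(Q ⊃ ¬Q): 0.6 > 0, so result = 0
(P ∨ (Q ⊃ ¬Q)) = max(0.3, 0) = 0.3
¬R: Gödel ¬ of 0.7 = 0 (operand ≠ 0)
(¬R ∨ S) = max(0, 0.2) = 0.2
¬R: Gödel ¬ of 0.7 = 0 (operand ≠ 0)
(S ⊃ ¬R): 0.2 > 0, so result = 0
¬(S ⊃ ¬R): Gödel ¬ of 0 = 1 (operand is 0)
(S ∨ ¬(S ⊃ ¬R)) = max(0.2, 1) = 1
((¬R ∨ S) ⊃ (S ∨ ¬(S ⊃ ¬R))): 0.2 ≤ 1, so result = 1
¬P: Gödel ¬ of 0.3 = 0 (operand ≠ 0)
(Q ⊃ ¬P): 0.6 > 0, so result = 0
(((¬R ∨ S) ⊃ (S ∨ ¬(S ⊃ ¬R))) ∨ (Q ⊃ ¬P)) = max(1, 0) = 1
(P ⊃ P): 0.3 ≤ 0.3, so result = 1
((((¬R ∨ S) ⊃ (S ∨ ¬(S ⊃ ¬R))) ∨ (Q ⊃ ¬P)) ∧ (P ⊃ P)) = min(1, 1) = 1
((P ∨ (Q ⊃ ¬Q)) ⊃ ((((¬R ∨ S) ⊃ (S ∨ ¬(S ⊃ ¬R))) ∨ (Q ⊃ ¬P)) ∧ (P ⊃ P))): 0.3 ≤ 1, so result = 1
(((P ∨ (Q ⊃ ¬Q)) ⊃ ((((¬R ∨ S) ⊃ (S ∨ ¬(S ⊃ ¬R))) ∨ (Q ⊃ ¬P)) ∧ (P ⊃ P))) ∨ Q) = max(1, 0.6) = 1
((((P ∨ (Q ⊃ ¬Q)) ⊃ ((((¬R ∨ S) ⊃ (S ∨ ¬(S ⊃ ¬R))) ∨ (Q ⊃ ¬P)) ∧ (P ⊃ P))) ∨ Q) ⊃ P): 1 > 0.3, so result = 0.3

0.30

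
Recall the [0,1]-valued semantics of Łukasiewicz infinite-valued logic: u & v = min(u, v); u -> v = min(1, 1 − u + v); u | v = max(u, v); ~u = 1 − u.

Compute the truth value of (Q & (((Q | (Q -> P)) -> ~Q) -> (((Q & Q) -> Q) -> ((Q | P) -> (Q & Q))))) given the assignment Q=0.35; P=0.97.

0.35

(Q -> P): min(1, 1 − 0.35 + 0.97) = 1
(Q | (Q -> P)) = max(0.35, 1) = 1
~Q: Łukasiewicz ¬ gives 1 − 0.35 = 0.65
((Q | (Q -> P)) -> ~Q): min(1, 1 − 1 + 0.65) = 0.65
(Q & Q) = min(0.35, 0.35) = 0.35
((Q & Q) -> Q): min(1, 1 − 0.35 + 0.35) = 1
(Q | P) = max(0.35, 0.97) = 0.97
(Q & Q) = min(0.35, 0.35) = 0.35
((Q | P) -> (Q & Q)): min(1, 1 − 0.97 + 0.35) = 0.38
(((Q & Q) -> Q) -> ((Q | P) -> (Q & Q))): min(1, 1 − 1 + 0.38) = 0.38
(((Q | (Q -> P)) -> ~Q) -> (((Q & Q) -> Q) -> ((Q | P) -> (Q & Q)))): min(1, 1 − 0.65 + 0.38) = 0.73
(Q & (((Q | (Q -> P)) -> ~Q) -> (((Q & Q) -> Q) -> ((Q | P) -> (Q & Q))))) = min(0.35, 0.73) = 0.35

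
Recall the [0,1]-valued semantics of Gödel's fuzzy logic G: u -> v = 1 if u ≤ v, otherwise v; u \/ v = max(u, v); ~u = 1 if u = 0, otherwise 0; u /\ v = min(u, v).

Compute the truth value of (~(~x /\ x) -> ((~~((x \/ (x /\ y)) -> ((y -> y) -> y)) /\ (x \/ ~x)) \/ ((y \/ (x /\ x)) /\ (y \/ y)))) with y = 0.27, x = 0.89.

~x: Gödel ¬ of 0.89 = 0 (operand ≠ 0)
(~x /\ x) = min(0, 0.89) = 0
~(~x /\ x): Gödel ¬ of 0 = 1 (operand is 0)
(x /\ y) = min(0.89, 0.27) = 0.27
(x \/ (x /\ y)) = max(0.89, 0.27) = 0.89
(y -> y): 0.27 ≤ 0.27, so result = 1
((y -> y) -> y): 1 > 0.27, so result = 0.27
((x \/ (x /\ y)) -> ((y -> y) -> y)): 0.89 > 0.27, so result = 0.27
~((x \/ (x /\ y)) -> ((y -> y) -> y)): Gödel ¬ of 0.27 = 0 (operand ≠ 0)
~~((x \/ (x /\ y)) -> ((y -> y) -> y)): Gödel ¬ of 0 = 1 (operand is 0)
~x: Gödel ¬ of 0.89 = 0 (operand ≠ 0)
(x \/ ~x) = max(0.89, 0) = 0.89
(~~((x \/ (x /\ y)) -> ((y -> y) -> y)) /\ (x \/ ~x)) = min(1, 0.89) = 0.89
(x /\ x) = min(0.89, 0.89) = 0.89
(y \/ (x /\ x)) = max(0.27, 0.89) = 0.89
(y \/ y) = max(0.27, 0.27) = 0.27
((y \/ (x /\ x)) /\ (y \/ y)) = min(0.89, 0.27) = 0.27
((~~((x \/ (x /\ y)) -> ((y -> y) -> y)) /\ (x \/ ~x)) \/ ((y \/ (x /\ x)) /\ (y \/ y))) = max(0.89, 0.27) = 0.89
(~(~x /\ x) -> ((~~((x \/ (x /\ y)) -> ((y -> y) -> y)) /\ (x \/ ~x)) \/ ((y \/ (x /\ x)) /\ (y \/ y)))): 1 > 0.89, so result = 0.89

0.89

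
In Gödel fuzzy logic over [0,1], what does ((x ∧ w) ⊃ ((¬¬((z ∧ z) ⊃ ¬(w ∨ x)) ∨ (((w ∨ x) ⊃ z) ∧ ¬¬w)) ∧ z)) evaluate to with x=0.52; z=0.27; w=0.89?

0.27

(x ∧ w) = min(0.52, 0.89) = 0.52
(z ∧ z) = min(0.27, 0.27) = 0.27
(w ∨ x) = max(0.89, 0.52) = 0.89
¬(w ∨ x): Gödel ¬ of 0.89 = 0 (operand ≠ 0)
((z ∧ z) ⊃ ¬(w ∨ x)): 0.27 > 0, so result = 0
¬((z ∧ z) ⊃ ¬(w ∨ x)): Gödel ¬ of 0 = 1 (operand is 0)
¬¬((z ∧ z) ⊃ ¬(w ∨ x)): Gödel ¬ of 1 = 0 (operand ≠ 0)
(w ∨ x) = max(0.89, 0.52) = 0.89
((w ∨ x) ⊃ z): 0.89 > 0.27, so result = 0.27
¬w: Gödel ¬ of 0.89 = 0 (operand ≠ 0)
¬¬w: Gödel ¬ of 0 = 1 (operand is 0)
(((w ∨ x) ⊃ z) ∧ ¬¬w) = min(0.27, 1) = 0.27
(¬¬((z ∧ z) ⊃ ¬(w ∨ x)) ∨ (((w ∨ x) ⊃ z) ∧ ¬¬w)) = max(0, 0.27) = 0.27
((¬¬((z ∧ z) ⊃ ¬(w ∨ x)) ∨ (((w ∨ x) ⊃ z) ∧ ¬¬w)) ∧ z) = min(0.27, 0.27) = 0.27
((x ∧ w) ⊃ ((¬¬((z ∧ z) ⊃ ¬(w ∨ x)) ∨ (((w ∨ x) ⊃ z) ∧ ¬¬w)) ∧ z)): 0.52 > 0.27, so result = 0.27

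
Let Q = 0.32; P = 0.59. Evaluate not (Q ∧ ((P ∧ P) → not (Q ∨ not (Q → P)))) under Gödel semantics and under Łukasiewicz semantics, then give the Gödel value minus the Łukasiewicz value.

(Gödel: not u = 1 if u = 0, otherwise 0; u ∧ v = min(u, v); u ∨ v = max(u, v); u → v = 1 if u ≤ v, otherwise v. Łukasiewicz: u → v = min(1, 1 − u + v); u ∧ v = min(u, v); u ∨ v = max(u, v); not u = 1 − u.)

0.32

Gödel evaluation:
  (P ∧ P) = min(0.59, 0.59) = 0.59
  (Q → P): 0.32 ≤ 0.59, so result = 1
  not (Q → P): Gödel ¬ of 1 = 0 (operand ≠ 0)
  (Q ∨ not (Q → P)) = max(0.32, 0) = 0.32
  not (Q ∨ not (Q → P)): Gödel ¬ of 0.32 = 0 (operand ≠ 0)
  ((P ∧ P) → not (Q ∨ not (Q → P))): 0.59 > 0, so result = 0
  (Q ∧ ((P ∧ P) → not (Q ∨ not (Q → P)))) = min(0.32, 0) = 0
  not (Q ∧ ((P ∧ P) → not (Q ∨ not (Q → P)))): Gödel ¬ of 0 = 1 (operand is 0)
  Gödel value = 1
Łukasiewicz evaluation:
  (P ∧ P) = min(0.59, 0.59) = 0.59
  (Q → P): min(1, 1 − 0.32 + 0.59) = 1
  not (Q → P): Łukasiewicz ¬ gives 1 − 1 = 0
  (Q ∨ not (Q → P)) = max(0.32, 0) = 0.32
  not (Q ∨ not (Q → P)): Łukasiewicz ¬ gives 1 − 0.32 = 0.68
  ((P ∧ P) → not (Q ∨ not (Q → P))): min(1, 1 − 0.59 + 0.68) = 1
  (Q ∧ ((P ∧ P) → not (Q ∨ not (Q → P)))) = min(0.32, 1) = 0.32
  not (Q ∧ ((P ∧ P) → not (Q ∨ not (Q → P)))): Łukasiewicz ¬ gives 1 − 0.32 = 0.68
  Łukasiewicz value = 0.68
Difference: 1 − 0.68 = 0.32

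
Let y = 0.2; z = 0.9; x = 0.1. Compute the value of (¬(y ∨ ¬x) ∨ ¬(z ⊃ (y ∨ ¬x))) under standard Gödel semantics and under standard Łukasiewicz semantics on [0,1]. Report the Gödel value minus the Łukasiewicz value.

Gödel evaluation:
  ¬x: Gödel ¬ of 0.1 = 0 (operand ≠ 0)
  (y ∨ ¬x) = max(0.2, 0) = 0.2
  ¬(y ∨ ¬x): Gödel ¬ of 0.2 = 0 (operand ≠ 0)
  ¬x: Gödel ¬ of 0.1 = 0 (operand ≠ 0)
  (y ∨ ¬x) = max(0.2, 0) = 0.2
  (z ⊃ (y ∨ ¬x)): 0.9 > 0.2, so result = 0.2
  ¬(z ⊃ (y ∨ ¬x)): Gödel ¬ of 0.2 = 0 (operand ≠ 0)
  (¬(y ∨ ¬x) ∨ ¬(z ⊃ (y ∨ ¬x))) = max(0, 0) = 0
  Gödel value = 0
Łukasiewicz evaluation:
  ¬x: Łukasiewicz ¬ gives 1 − 0.1 = 0.9
  (y ∨ ¬x) = max(0.2, 0.9) = 0.9
  ¬(y ∨ ¬x): Łukasiewicz ¬ gives 1 − 0.9 = 0.1
  ¬x: Łukasiewicz ¬ gives 1 − 0.1 = 0.9
  (y ∨ ¬x) = max(0.2, 0.9) = 0.9
  (z ⊃ (y ∨ ¬x)): min(1, 1 − 0.9 + 0.9) = 1
  ¬(z ⊃ (y ∨ ¬x)): Łukasiewicz ¬ gives 1 − 1 = 0
  (¬(y ∨ ¬x) ∨ ¬(z ⊃ (y ∨ ¬x))) = max(0.1, 0) = 0.1
  Łukasiewicz value = 0.1
Difference: 0 − 0.1 = -0.10

-0.10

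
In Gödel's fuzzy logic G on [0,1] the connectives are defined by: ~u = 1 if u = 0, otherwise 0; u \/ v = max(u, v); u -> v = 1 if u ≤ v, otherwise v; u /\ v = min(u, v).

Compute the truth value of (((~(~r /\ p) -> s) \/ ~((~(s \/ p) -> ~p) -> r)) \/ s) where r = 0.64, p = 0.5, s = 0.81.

0.81

~r: Gödel ¬ of 0.64 = 0 (operand ≠ 0)
(~r /\ p) = min(0, 0.5) = 0
~(~r /\ p): Gödel ¬ of 0 = 1 (operand is 0)
(~(~r /\ p) -> s): 1 > 0.81, so result = 0.81
(s \/ p) = max(0.81, 0.5) = 0.81
~(s \/ p): Gödel ¬ of 0.81 = 0 (operand ≠ 0)
~p: Gödel ¬ of 0.5 = 0 (operand ≠ 0)
(~(s \/ p) -> ~p): 0 ≤ 0, so result = 1
((~(s \/ p) -> ~p) -> r): 1 > 0.64, so result = 0.64
~((~(s \/ p) -> ~p) -> r): Gödel ¬ of 0.64 = 0 (operand ≠ 0)
((~(~r /\ p) -> s) \/ ~((~(s \/ p) -> ~p) -> r)) = max(0.81, 0) = 0.81
(((~(~r /\ p) -> s) \/ ~((~(s \/ p) -> ~p) -> r)) \/ s) = max(0.81, 0.81) = 0.81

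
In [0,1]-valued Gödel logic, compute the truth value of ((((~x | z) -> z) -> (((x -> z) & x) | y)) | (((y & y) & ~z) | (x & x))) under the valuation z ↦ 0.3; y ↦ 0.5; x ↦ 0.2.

0.50

~x: Gödel ¬ of 0.2 = 0 (operand ≠ 0)
(~x | z) = max(0, 0.3) = 0.3
((~x | z) -> z): 0.3 ≤ 0.3, so result = 1
(x -> z): 0.2 ≤ 0.3, so result = 1
((x -> z) & x) = min(1, 0.2) = 0.2
(((x -> z) & x) | y) = max(0.2, 0.5) = 0.5
(((~x | z) -> z) -> (((x -> z) & x) | y)): 1 > 0.5, so result = 0.5
(y & y) = min(0.5, 0.5) = 0.5
~z: Gödel ¬ of 0.3 = 0 (operand ≠ 0)
((y & y) & ~z) = min(0.5, 0) = 0
(x & x) = min(0.2, 0.2) = 0.2
(((y & y) & ~z) | (x & x)) = max(0, 0.2) = 0.2
((((~x | z) -> z) -> (((x -> z) & x) | y)) | (((y & y) & ~z) | (x & x))) = max(0.5, 0.2) = 0.5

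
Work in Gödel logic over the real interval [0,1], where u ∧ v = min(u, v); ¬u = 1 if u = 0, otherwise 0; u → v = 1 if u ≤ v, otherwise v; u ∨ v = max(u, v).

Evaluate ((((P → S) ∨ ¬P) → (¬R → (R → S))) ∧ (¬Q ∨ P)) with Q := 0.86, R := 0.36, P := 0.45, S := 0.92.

0.45

(P → S): 0.45 ≤ 0.92, so result = 1
¬P: Gödel ¬ of 0.45 = 0 (operand ≠ 0)
((P → S) ∨ ¬P) = max(1, 0) = 1
¬R: Gödel ¬ of 0.36 = 0 (operand ≠ 0)
(R → S): 0.36 ≤ 0.92, so result = 1
(¬R → (R → S)): 0 ≤ 1, so result = 1
(((P → S) ∨ ¬P) → (¬R → (R → S))): 1 ≤ 1, so result = 1
¬Q: Gödel ¬ of 0.86 = 0 (operand ≠ 0)
(¬Q ∨ P) = max(0, 0.45) = 0.45
((((P → S) ∨ ¬P) → (¬R → (R → S))) ∧ (¬Q ∨ P)) = min(1, 0.45) = 0.45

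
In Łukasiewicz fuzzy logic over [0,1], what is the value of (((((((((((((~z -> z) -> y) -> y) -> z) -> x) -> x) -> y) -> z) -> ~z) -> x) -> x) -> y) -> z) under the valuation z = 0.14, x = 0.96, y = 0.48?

0.66

~z: Łukasiewicz ¬ gives 1 − 0.14 = 0.86
(~z -> z): min(1, 1 − 0.86 + 0.14) = 0.28
((~z -> z) -> y): min(1, 1 − 0.28 + 0.48) = 1
(((~z -> z) -> y) -> y): min(1, 1 − 1 + 0.48) = 0.48
((((~z -> z) -> y) -> y) -> z): min(1, 1 − 0.48 + 0.14) = 0.66
(((((~z -> z) -> y) -> y) -> z) -> x): min(1, 1 − 0.66 + 0.96) = 1
((((((~z -> z) -> y) -> y) -> z) -> x) -> x): min(1, 1 − 1 + 0.96) = 0.96
(((((((~z -> z) -> y) -> y) -> z) -> x) -> x) -> y): min(1, 1 − 0.96 + 0.48) = 0.52
((((((((~z -> z) -> y) -> y) -> z) -> x) -> x) -> y) -> z): min(1, 1 − 0.52 + 0.14) = 0.62
~z: Łukasiewicz ¬ gives 1 − 0.14 = 0.86
(((((((((~z -> z) -> y) -> y) -> z) -> x) -> x) -> y) -> z) -> ~z): min(1, 1 − 0.62 + 0.86) = 1
((((((((((~z -> z) -> y) -> y) -> z) -> x) -> x) -> y) -> z) -> ~z) -> x): min(1, 1 − 1 + 0.96) = 0.96
(((((((((((~z -> z) -> y) -> y) -> z) -> x) -> x) -> y) -> z) -> ~z) -> x) -> x): min(1, 1 − 0.96 + 0.96) = 1
((((((((((((~z -> z) -> y) -> y) -> z) -> x) -> x) -> y) -> z) -> ~z) -> x) -> x) -> y): min(1, 1 − 1 + 0.48) = 0.48
(((((((((((((~z -> z) -> y) -> y) -> z) -> x) -> x) -> y) -> z) -> ~z) -> x) -> x) -> y) -> z): min(1, 1 − 0.48 + 0.14) = 0.66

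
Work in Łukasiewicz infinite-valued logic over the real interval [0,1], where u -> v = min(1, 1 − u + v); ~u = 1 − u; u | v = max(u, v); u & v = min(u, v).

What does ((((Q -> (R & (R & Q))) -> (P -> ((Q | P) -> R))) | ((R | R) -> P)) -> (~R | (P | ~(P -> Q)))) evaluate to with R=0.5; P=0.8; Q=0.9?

0.80

(R & Q) = min(0.5, 0.9) = 0.5
(R & (R & Q)) = min(0.5, 0.5) = 0.5
(Q -> (R & (R & Q))): min(1, 1 − 0.9 + 0.5) = 0.6
(Q | P) = max(0.9, 0.8) = 0.9
((Q | P) -> R): min(1, 1 − 0.9 + 0.5) = 0.6
(P -> ((Q | P) -> R)): min(1, 1 − 0.8 + 0.6) = 0.8
((Q -> (R & (R & Q))) -> (P -> ((Q | P) -> R))): min(1, 1 − 0.6 + 0.8) = 1
(R | R) = max(0.5, 0.5) = 0.5
((R | R) -> P): min(1, 1 − 0.5 + 0.8) = 1
(((Q -> (R & (R & Q))) -> (P -> ((Q | P) -> R))) | ((R | R) -> P)) = max(1, 1) = 1
~R: Łukasiewicz ¬ gives 1 − 0.5 = 0.5
(P -> Q): min(1, 1 − 0.8 + 0.9) = 1
~(P -> Q): Łukasiewicz ¬ gives 1 − 1 = 0
(P | ~(P -> Q)) = max(0.8, 0) = 0.8
(~R | (P | ~(P -> Q))) = max(0.5, 0.8) = 0.8
((((Q -> (R & (R & Q))) -> (P -> ((Q | P) -> R))) | ((R | R) -> P)) -> (~R | (P | ~(P -> Q)))): min(1, 1 − 1 + 0.8) = 0.8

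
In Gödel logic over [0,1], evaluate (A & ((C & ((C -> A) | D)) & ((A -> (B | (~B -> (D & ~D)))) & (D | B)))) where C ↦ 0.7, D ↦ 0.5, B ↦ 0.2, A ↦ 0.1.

(C -> A): 0.7 > 0.1, so result = 0.1
((C -> A) | D) = max(0.1, 0.5) = 0.5
(C & ((C -> A) | D)) = min(0.7, 0.5) = 0.5
~B: Gödel ¬ of 0.2 = 0 (operand ≠ 0)
~D: Gödel ¬ of 0.5 = 0 (operand ≠ 0)
(D & ~D) = min(0.5, 0) = 0
(~B -> (D & ~D)): 0 ≤ 0, so result = 1
(B | (~B -> (D & ~D))) = max(0.2, 1) = 1
(A -> (B | (~B -> (D & ~D)))): 0.1 ≤ 1, so result = 1
(D | B) = max(0.5, 0.2) = 0.5
((A -> (B | (~B -> (D & ~D)))) & (D | B)) = min(1, 0.5) = 0.5
((C & ((C -> A) | D)) & ((A -> (B | (~B -> (D & ~D)))) & (D | B))) = min(0.5, 0.5) = 0.5
(A & ((C & ((C -> A) | D)) & ((A -> (B | (~B -> (D & ~D)))) & (D | B)))) = min(0.1, 0.5) = 0.1

0.10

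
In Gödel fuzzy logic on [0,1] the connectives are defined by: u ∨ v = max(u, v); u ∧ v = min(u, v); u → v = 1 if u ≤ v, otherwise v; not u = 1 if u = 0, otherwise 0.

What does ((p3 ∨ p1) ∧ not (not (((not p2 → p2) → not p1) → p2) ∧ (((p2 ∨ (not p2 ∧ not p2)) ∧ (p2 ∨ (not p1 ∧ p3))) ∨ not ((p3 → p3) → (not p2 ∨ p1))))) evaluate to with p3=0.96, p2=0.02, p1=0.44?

(p3 ∨ p1) = max(0.96, 0.44) = 0.96
not p2: Gödel ¬ of 0.02 = 0 (operand ≠ 0)
(not p2 → p2): 0 ≤ 0.02, so result = 1
not p1: Gödel ¬ of 0.44 = 0 (operand ≠ 0)
((not p2 → p2) → not p1): 1 > 0, so result = 0
(((not p2 → p2) → not p1) → p2): 0 ≤ 0.02, so result = 1
not (((not p2 → p2) → not p1) → p2): Gödel ¬ of 1 = 0 (operand ≠ 0)
not p2: Gödel ¬ of 0.02 = 0 (operand ≠ 0)
not p2: Gödel ¬ of 0.02 = 0 (operand ≠ 0)
(not p2 ∧ not p2) = min(0, 0) = 0
(p2 ∨ (not p2 ∧ not p2)) = max(0.02, 0) = 0.02
not p1: Gödel ¬ of 0.44 = 0 (operand ≠ 0)
(not p1 ∧ p3) = min(0, 0.96) = 0
(p2 ∨ (not p1 ∧ p3)) = max(0.02, 0) = 0.02
((p2 ∨ (not p2 ∧ not p2)) ∧ (p2 ∨ (not p1 ∧ p3))) = min(0.02, 0.02) = 0.02
(p3 → p3): 0.96 ≤ 0.96, so result = 1
not p2: Gödel ¬ of 0.02 = 0 (operand ≠ 0)
(not p2 ∨ p1) = max(0, 0.44) = 0.44
((p3 → p3) → (not p2 ∨ p1)): 1 > 0.44, so result = 0.44
not ((p3 → p3) → (not p2 ∨ p1)): Gödel ¬ of 0.44 = 0 (operand ≠ 0)
(((p2 ∨ (not p2 ∧ not p2)) ∧ (p2 ∨ (not p1 ∧ p3))) ∨ not ((p3 → p3) → (not p2 ∨ p1))) = max(0.02, 0) = 0.02
(not (((not p2 → p2) → not p1) → p2) ∧ (((p2 ∨ (not p2 ∧ not p2)) ∧ (p2 ∨ (not p1 ∧ p3))) ∨ not ((p3 → p3) → (not p2 ∨ p1)))) = min(0, 0.02) = 0
not (not (((not p2 → p2) → not p1) → p2) ∧ (((p2 ∨ (not p2 ∧ not p2)) ∧ (p2 ∨ (not p1 ∧ p3))) ∨ not ((p3 → p3) → (not p2 ∨ p1)))): Gödel ¬ of 0 = 1 (operand is 0)
((p3 ∨ p1) ∧ not (not (((not p2 → p2) → not p1) → p2) ∧ (((p2 ∨ (not p2 ∧ not p2)) ∧ (p2 ∨ (not p1 ∧ p3))) ∨ not ((p3 → p3) → (not p2 ∨ p1))))) = min(0.96, 1) = 0.96

0.96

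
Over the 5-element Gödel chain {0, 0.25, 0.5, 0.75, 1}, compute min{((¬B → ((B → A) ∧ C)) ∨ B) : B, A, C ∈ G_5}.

0.00

The minimum is attained at B = 0, A = 0, C = 0:
  ¬B: Gödel ¬ of 0 = 1 (operand is 0)
  (B → A): 0 ≤ 0, so result = 1
  ((B → A) ∧ C) = min(1, 0) = 0
  (¬B → ((B → A) ∧ C)): 1 > 0, so result = 0
  ((¬B → ((B → A) ∧ C)) ∨ B) = max(0, 0) = 0
Checking all 125 assignments confirms none give a value below 0.00.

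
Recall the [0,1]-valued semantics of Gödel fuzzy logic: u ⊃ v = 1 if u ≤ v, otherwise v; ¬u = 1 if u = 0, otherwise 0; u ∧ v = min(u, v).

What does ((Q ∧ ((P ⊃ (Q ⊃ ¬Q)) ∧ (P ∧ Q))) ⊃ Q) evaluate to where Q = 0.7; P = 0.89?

¬Q: Gödel ¬ of 0.7 = 0 (operand ≠ 0)
(Q ⊃ ¬Q): 0.7 > 0, so result = 0
(P ⊃ (Q ⊃ ¬Q)): 0.89 > 0, so result = 0
(P ∧ Q) = min(0.89, 0.7) = 0.7
((P ⊃ (Q ⊃ ¬Q)) ∧ (P ∧ Q)) = min(0, 0.7) = 0
(Q ∧ ((P ⊃ (Q ⊃ ¬Q)) ∧ (P ∧ Q))) = min(0.7, 0) = 0
((Q ∧ ((P ⊃ (Q ⊃ ¬Q)) ∧ (P ∧ Q))) ⊃ Q): 0 ≤ 0.7, so result = 1

1.00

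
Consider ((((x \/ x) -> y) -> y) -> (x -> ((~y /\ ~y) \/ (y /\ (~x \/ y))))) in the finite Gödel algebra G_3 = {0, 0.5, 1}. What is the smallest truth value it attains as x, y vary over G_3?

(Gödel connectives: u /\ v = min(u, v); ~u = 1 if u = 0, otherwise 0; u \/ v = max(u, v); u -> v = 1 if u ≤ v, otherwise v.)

0.50

The minimum is attained at x = 1, y = 0.5:
  (x \/ x) = max(1, 1) = 1
  ((x \/ x) -> y): 1 > 0.5, so result = 0.5
  (((x \/ x) -> y) -> y): 0.5 ≤ 0.5, so result = 1
  ~y: Gödel ¬ of 0.5 = 0 (operand ≠ 0)
  ~y: Gödel ¬ of 0.5 = 0 (operand ≠ 0)
  (~y /\ ~y) = min(0, 0) = 0
  ~x: Gödel ¬ of 1 = 0 (operand ≠ 0)
  (~x \/ y) = max(0, 0.5) = 0.5
  (y /\ (~x \/ y)) = min(0.5, 0.5) = 0.5
  ((~y /\ ~y) \/ (y /\ (~x \/ y))) = max(0, 0.5) = 0.5
  (x -> ((~y /\ ~y) \/ (y /\ (~x \/ y)))): 1 > 0.5, so result = 0.5
  ((((x \/ x) -> y) -> y) -> (x -> ((~y /\ ~y) \/ (y /\ (~x \/ y))))): 1 > 0.5, so result = 0.5
Checking all 9 assignments confirms none give a value below 0.50.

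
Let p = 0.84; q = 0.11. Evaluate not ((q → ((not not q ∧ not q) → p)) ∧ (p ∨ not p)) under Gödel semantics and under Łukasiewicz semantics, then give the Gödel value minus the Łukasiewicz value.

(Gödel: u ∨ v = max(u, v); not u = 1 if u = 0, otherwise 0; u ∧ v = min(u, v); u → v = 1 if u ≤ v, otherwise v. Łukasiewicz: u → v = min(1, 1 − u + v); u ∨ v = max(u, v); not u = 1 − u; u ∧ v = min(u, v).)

Gödel evaluation:
  not q: Gödel ¬ of 0.11 = 0 (operand ≠ 0)
  not not q: Gödel ¬ of 0 = 1 (operand is 0)
  not q: Gödel ¬ of 0.11 = 0 (operand ≠ 0)
  (not not q ∧ not q) = min(1, 0) = 0
  ((not not q ∧ not q) → p): 0 ≤ 0.84, so result = 1
  (q → ((not not q ∧ not q) → p)): 0.11 ≤ 1, so result = 1
  not p: Gödel ¬ of 0.84 = 0 (operand ≠ 0)
  (p ∨ not p) = max(0.84, 0) = 0.84
  ((q → ((not not q ∧ not q) → p)) ∧ (p ∨ not p)) = min(1, 0.84) = 0.84
  not ((q → ((not not q ∧ not q) → p)) ∧ (p ∨ not p)): Gödel ¬ of 0.84 = 0 (operand ≠ 0)
  Gödel value = 0
Łukasiewicz evaluation:
  not q: Łukasiewicz ¬ gives 1 − 0.11 = 0.89
  not not q: Łukasiewicz ¬ gives 1 − 0.89 = 0.11
  not q: Łukasiewicz ¬ gives 1 − 0.11 = 0.89
  (not not q ∧ not q) = min(0.11, 0.89) = 0.11
  ((not not q ∧ not q) → p): min(1, 1 − 0.11 + 0.84) = 1
  (q → ((not not q ∧ not q) → p)): min(1, 1 − 0.11 + 1) = 1
  not p: Łukasiewicz ¬ gives 1 − 0.84 = 0.16
  (p ∨ not p) = max(0.84, 0.16) = 0.84
  ((q → ((not not q ∧ not q) → p)) ∧ (p ∨ not p)) = min(1, 0.84) = 0.84
  not ((q → ((not not q ∧ not q) → p)) ∧ (p ∨ not p)): Łukasiewicz ¬ gives 1 − 0.84 = 0.16
  Łukasiewicz value = 0.16
Difference: 0 − 0.16 = -0.16

-0.16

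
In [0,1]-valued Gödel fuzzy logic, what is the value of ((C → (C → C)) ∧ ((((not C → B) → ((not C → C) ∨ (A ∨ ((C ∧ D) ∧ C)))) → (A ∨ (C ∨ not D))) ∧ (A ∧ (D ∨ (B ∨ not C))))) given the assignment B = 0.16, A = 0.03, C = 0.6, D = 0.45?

(C → C): 0.6 ≤ 0.6, so result = 1
(C → (C → C)): 0.6 ≤ 1, so result = 1
not C: Gödel ¬ of 0.6 = 0 (operand ≠ 0)
(not C → B): 0 ≤ 0.16, so result = 1
not C: Gödel ¬ of 0.6 = 0 (operand ≠ 0)
(not C → C): 0 ≤ 0.6, so result = 1
(C ∧ D) = min(0.6, 0.45) = 0.45
((C ∧ D) ∧ C) = min(0.45, 0.6) = 0.45
(A ∨ ((C ∧ D) ∧ C)) = max(0.03, 0.45) = 0.45
((not C → C) ∨ (A ∨ ((C ∧ D) ∧ C))) = max(1, 0.45) = 1
((not C → B) → ((not C → C) ∨ (A ∨ ((C ∧ D) ∧ C)))): 1 ≤ 1, so result = 1
not D: Gödel ¬ of 0.45 = 0 (operand ≠ 0)
(C ∨ not D) = max(0.6, 0) = 0.6
(A ∨ (C ∨ not D)) = max(0.03, 0.6) = 0.6
(((not C → B) → ((not C → C) ∨ (A ∨ ((C ∧ D) ∧ C)))) → (A ∨ (C ∨ not D))): 1 > 0.6, so result = 0.6
not C: Gödel ¬ of 0.6 = 0 (operand ≠ 0)
(B ∨ not C) = max(0.16, 0) = 0.16
(D ∨ (B ∨ not C)) = max(0.45, 0.16) = 0.45
(A ∧ (D ∨ (B ∨ not C))) = min(0.03, 0.45) = 0.03
((((not C → B) → ((not C → C) ∨ (A ∨ ((C ∧ D) ∧ C)))) → (A ∨ (C ∨ not D))) ∧ (A ∧ (D ∨ (B ∨ not C)))) = min(0.6, 0.03) = 0.03
((C → (C → C)) ∧ ((((not C → B) → ((not C → C) ∨ (A ∨ ((C ∧ D) ∧ C)))) → (A ∨ (C ∨ not D))) ∧ (A ∧ (D ∨ (B ∨ not C))))) = min(1, 0.03) = 0.03

0.03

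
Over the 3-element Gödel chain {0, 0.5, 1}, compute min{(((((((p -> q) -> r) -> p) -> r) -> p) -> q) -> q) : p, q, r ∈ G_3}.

The minimum is attained at p = 0, q = 0, r = 0.5:
  (p -> q): 0 ≤ 0, so result = 1
  ((p -> q) -> r): 1 > 0.5, so result = 0.5
  (((p -> q) -> r) -> p): 0.5 > 0, so result = 0
  ((((p -> q) -> r) -> p) -> r): 0 ≤ 0.5, so result = 1
  (((((p -> q) -> r) -> p) -> r) -> p): 1 > 0, so result = 0
  ((((((p -> q) -> r) -> p) -> r) -> p) -> q): 0 ≤ 0, so result = 1
  (((((((p -> q) -> r) -> p) -> r) -> p) -> q) -> q): 1 > 0, so result = 0
Checking all 27 assignments confirms none give a value below 0.00.

0.00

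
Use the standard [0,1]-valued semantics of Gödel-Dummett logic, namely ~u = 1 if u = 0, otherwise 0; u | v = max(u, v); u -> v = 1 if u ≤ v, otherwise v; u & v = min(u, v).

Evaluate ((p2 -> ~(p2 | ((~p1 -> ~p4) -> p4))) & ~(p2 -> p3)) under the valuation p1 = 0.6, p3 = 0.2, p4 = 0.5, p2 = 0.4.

~p1: Gödel ¬ of 0.6 = 0 (operand ≠ 0)
~p4: Gödel ¬ of 0.5 = 0 (operand ≠ 0)
(~p1 -> ~p4): 0 ≤ 0, so result = 1
((~p1 -> ~p4) -> p4): 1 > 0.5, so result = 0.5
(p2 | ((~p1 -> ~p4) -> p4)) = max(0.4, 0.5) = 0.5
~(p2 | ((~p1 -> ~p4) -> p4)): Gödel ¬ of 0.5 = 0 (operand ≠ 0)
(p2 -> ~(p2 | ((~p1 -> ~p4) -> p4))): 0.4 > 0, so result = 0
(p2 -> p3): 0.4 > 0.2, so result = 0.2
~(p2 -> p3): Gödel ¬ of 0.2 = 0 (operand ≠ 0)
((p2 -> ~(p2 | ((~p1 -> ~p4) -> p4))) & ~(p2 -> p3)) = min(0, 0) = 0

0.00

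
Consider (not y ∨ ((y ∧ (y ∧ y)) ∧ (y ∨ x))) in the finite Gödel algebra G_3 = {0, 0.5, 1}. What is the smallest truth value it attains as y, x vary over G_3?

The minimum is attained at y = 0.5, x = 0:
  not y: Gödel ¬ of 0.5 = 0 (operand ≠ 0)
  (y ∧ y) = min(0.5, 0.5) = 0.5
  (y ∧ (y ∧ y)) = min(0.5, 0.5) = 0.5
  (y ∨ x) = max(0.5, 0) = 0.5
  ((y ∧ (y ∧ y)) ∧ (y ∨ x)) = min(0.5, 0.5) = 0.5
  (not y ∨ ((y ∧ (y ∧ y)) ∧ (y ∨ x))) = max(0, 0.5) = 0.5
Checking all 9 assignments confirms none give a value below 0.50.

0.50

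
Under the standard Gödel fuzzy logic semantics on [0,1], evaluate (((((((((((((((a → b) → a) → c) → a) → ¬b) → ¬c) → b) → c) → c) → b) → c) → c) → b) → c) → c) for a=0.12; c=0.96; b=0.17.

0.96

(a → b): 0.12 ≤ 0.17, so result = 1
((a → b) → a): 1 > 0.12, so result = 0.12
(((a → b) → a) → c): 0.12 ≤ 0.96, so result = 1
((((a → b) → a) → c) → a): 1 > 0.12, so result = 0.12
¬b: Gödel ¬ of 0.17 = 0 (operand ≠ 0)
(((((a → b) → a) → c) → a) → ¬b): 0.12 > 0, so result = 0
¬c: Gödel ¬ of 0.96 = 0 (operand ≠ 0)
((((((a → b) → a) → c) → a) → ¬b) → ¬c): 0 ≤ 0, so result = 1
(((((((a → b) → a) → c) → a) → ¬b) → ¬c) → b): 1 > 0.17, so result = 0.17
((((((((a → b) → a) → c) → a) → ¬b) → ¬c) → b) → c): 0.17 ≤ 0.96, so result = 1
(((((((((a → b) → a) → c) → a) → ¬b) → ¬c) → b) → c) → c): 1 > 0.96, so result = 0.96
((((((((((a → b) → a) → c) → a) → ¬b) → ¬c) → b) → c) → c) → b): 0.96 > 0.17, so result = 0.17
(((((((((((a → b) → a) → c) → a) → ¬b) → ¬c) → b) → c) → c) → b) → c): 0.17 ≤ 0.96, so result = 1
((((((((((((a → b) → a) → c) → a) → ¬b) → ¬c) → b) → c) → c) → b) → c) → c): 1 > 0.96, so result = 0.96
(((((((((((((a → b) → a) → c) → a) → ¬b) → ¬c) → b) → c) → c) → b) → c) → c) → b): 0.96 > 0.17, so result = 0.17
((((((((((((((a → b) → a) → c) → a) → ¬b) → ¬c) → b) → c) → c) → b) → c) → c) → b) → c): 0.17 ≤ 0.96, so result = 1
(((((((((((((((a → b) → a) → c) → a) → ¬b) → ¬c) → b) → c) → c) → b) → c) → c) → b) → c) → c): 1 > 0.96, so result = 0.96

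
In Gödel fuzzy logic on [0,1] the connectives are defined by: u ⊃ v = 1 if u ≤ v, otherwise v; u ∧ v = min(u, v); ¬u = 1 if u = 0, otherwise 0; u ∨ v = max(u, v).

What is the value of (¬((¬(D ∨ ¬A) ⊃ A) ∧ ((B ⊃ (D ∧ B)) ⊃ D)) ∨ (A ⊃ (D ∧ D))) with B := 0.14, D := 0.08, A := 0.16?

0.08

¬A: Gödel ¬ of 0.16 = 0 (operand ≠ 0)
(D ∨ ¬A) = max(0.08, 0) = 0.08
¬(D ∨ ¬A): Gödel ¬ of 0.08 = 0 (operand ≠ 0)
(¬(D ∨ ¬A) ⊃ A): 0 ≤ 0.16, so result = 1
(D ∧ B) = min(0.08, 0.14) = 0.08
(B ⊃ (D ∧ B)): 0.14 > 0.08, so result = 0.08
((B ⊃ (D ∧ B)) ⊃ D): 0.08 ≤ 0.08, so result = 1
((¬(D ∨ ¬A) ⊃ A) ∧ ((B ⊃ (D ∧ B)) ⊃ D)) = min(1, 1) = 1
¬((¬(D ∨ ¬A) ⊃ A) ∧ ((B ⊃ (D ∧ B)) ⊃ D)): Gödel ¬ of 1 = 0 (operand ≠ 0)
(D ∧ D) = min(0.08, 0.08) = 0.08
(A ⊃ (D ∧ D)): 0.16 > 0.08, so result = 0.08
(¬((¬(D ∨ ¬A) ⊃ A) ∧ ((B ⊃ (D ∧ B)) ⊃ D)) ∨ (A ⊃ (D ∧ D))) = max(0, 0.08) = 0.08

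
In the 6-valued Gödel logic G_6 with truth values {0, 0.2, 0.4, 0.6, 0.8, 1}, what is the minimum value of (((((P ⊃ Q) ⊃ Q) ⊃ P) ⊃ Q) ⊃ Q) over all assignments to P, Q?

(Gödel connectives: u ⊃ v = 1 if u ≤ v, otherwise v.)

The minimum is attained at P = 0, Q = 0.2:
  (P ⊃ Q): 0 ≤ 0.2, so result = 1
  ((P ⊃ Q) ⊃ Q): 1 > 0.2, so result = 0.2
  (((P ⊃ Q) ⊃ Q) ⊃ P): 0.2 > 0, so result = 0
  ((((P ⊃ Q) ⊃ Q) ⊃ P) ⊃ Q): 0 ≤ 0.2, so result = 1
  (((((P ⊃ Q) ⊃ Q) ⊃ P) ⊃ Q) ⊃ Q): 1 > 0.2, so result = 0.2
Checking all 36 assignments confirms none give a value below 0.20.

0.20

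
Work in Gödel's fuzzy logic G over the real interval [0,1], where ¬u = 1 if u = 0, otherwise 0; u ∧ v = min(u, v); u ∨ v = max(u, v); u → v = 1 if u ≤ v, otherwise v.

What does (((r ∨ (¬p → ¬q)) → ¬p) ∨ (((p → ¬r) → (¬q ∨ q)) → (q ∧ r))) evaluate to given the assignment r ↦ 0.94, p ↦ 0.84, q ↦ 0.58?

0.58

¬p: Gödel ¬ of 0.84 = 0 (operand ≠ 0)
¬q: Gödel ¬ of 0.58 = 0 (operand ≠ 0)
(¬p → ¬q): 0 ≤ 0, so result = 1
(r ∨ (¬p → ¬q)) = max(0.94, 1) = 1
¬p: Gödel ¬ of 0.84 = 0 (operand ≠ 0)
((r ∨ (¬p → ¬q)) → ¬p): 1 > 0, so result = 0
¬r: Gödel ¬ of 0.94 = 0 (operand ≠ 0)
(p → ¬r): 0.84 > 0, so result = 0
¬q: Gödel ¬ of 0.58 = 0 (operand ≠ 0)
(¬q ∨ q) = max(0, 0.58) = 0.58
((p → ¬r) → (¬q ∨ q)): 0 ≤ 0.58, so result = 1
(q ∧ r) = min(0.58, 0.94) = 0.58
(((p → ¬r) → (¬q ∨ q)) → (q ∧ r)): 1 > 0.58, so result = 0.58
(((r ∨ (¬p → ¬q)) → ¬p) ∨ (((p → ¬r) → (¬q ∨ q)) → (q ∧ r))) = max(0, 0.58) = 0.58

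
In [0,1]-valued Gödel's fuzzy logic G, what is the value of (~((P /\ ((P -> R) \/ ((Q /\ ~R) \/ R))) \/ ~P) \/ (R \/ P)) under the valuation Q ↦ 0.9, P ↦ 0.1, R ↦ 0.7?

(P -> R): 0.1 ≤ 0.7, so result = 1
~R: Gödel ¬ of 0.7 = 0 (operand ≠ 0)
(Q /\ ~R) = min(0.9, 0) = 0
((Q /\ ~R) \/ R) = max(0, 0.7) = 0.7
((P -> R) \/ ((Q /\ ~R) \/ R)) = max(1, 0.7) = 1
(P /\ ((P -> R) \/ ((Q /\ ~R) \/ R))) = min(0.1, 1) = 0.1
~P: Gödel ¬ of 0.1 = 0 (operand ≠ 0)
((P /\ ((P -> R) \/ ((Q /\ ~R) \/ R))) \/ ~P) = max(0.1, 0) = 0.1
~((P /\ ((P -> R) \/ ((Q /\ ~R) \/ R))) \/ ~P): Gödel ¬ of 0.1 = 0 (operand ≠ 0)
(R \/ P) = max(0.7, 0.1) = 0.7
(~((P /\ ((P -> R) \/ ((Q /\ ~R) \/ R))) \/ ~P) \/ (R \/ P)) = max(0, 0.7) = 0.7

0.70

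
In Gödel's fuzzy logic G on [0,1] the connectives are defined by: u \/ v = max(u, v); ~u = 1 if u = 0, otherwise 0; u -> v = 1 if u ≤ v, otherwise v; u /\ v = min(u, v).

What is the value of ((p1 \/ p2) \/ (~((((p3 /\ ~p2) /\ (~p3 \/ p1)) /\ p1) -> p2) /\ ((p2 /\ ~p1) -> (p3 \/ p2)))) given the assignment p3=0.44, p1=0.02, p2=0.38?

0.38

(p1 \/ p2) = max(0.02, 0.38) = 0.38
~p2: Gödel ¬ of 0.38 = 0 (operand ≠ 0)
(p3 /\ ~p2) = min(0.44, 0) = 0
~p3: Gödel ¬ of 0.44 = 0 (operand ≠ 0)
(~p3 \/ p1) = max(0, 0.02) = 0.02
((p3 /\ ~p2) /\ (~p3 \/ p1)) = min(0, 0.02) = 0
(((p3 /\ ~p2) /\ (~p3 \/ p1)) /\ p1) = min(0, 0.02) = 0
((((p3 /\ ~p2) /\ (~p3 \/ p1)) /\ p1) -> p2): 0 ≤ 0.38, so result = 1
~((((p3 /\ ~p2) /\ (~p3 \/ p1)) /\ p1) -> p2): Gödel ¬ of 1 = 0 (operand ≠ 0)
~p1: Gödel ¬ of 0.02 = 0 (operand ≠ 0)
(p2 /\ ~p1) = min(0.38, 0) = 0
(p3 \/ p2) = max(0.44, 0.38) = 0.44
((p2 /\ ~p1) -> (p3 \/ p2)): 0 ≤ 0.44, so result = 1
(~((((p3 /\ ~p2) /\ (~p3 \/ p1)) /\ p1) -> p2) /\ ((p2 /\ ~p1) -> (p3 \/ p2))) = min(0, 1) = 0
((p1 \/ p2) \/ (~((((p3 /\ ~p2) /\ (~p3 \/ p1)) /\ p1) -> p2) /\ ((p2 /\ ~p1) -> (p3 \/ p2)))) = max(0.38, 0) = 0.38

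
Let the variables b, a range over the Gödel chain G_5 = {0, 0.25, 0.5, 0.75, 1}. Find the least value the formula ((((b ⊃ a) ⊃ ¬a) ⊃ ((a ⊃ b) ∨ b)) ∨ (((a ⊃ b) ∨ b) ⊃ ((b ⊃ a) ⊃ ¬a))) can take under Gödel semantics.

Every assignment gives 1. For instance at b = 0, a = 0:
  (b ⊃ a): 0 ≤ 0, so result = 1
  ¬a: Gödel ¬ of 0 = 1 (operand is 0)
  ((b ⊃ a) ⊃ ¬a): 1 ≤ 1, so result = 1
  (a ⊃ b): 0 ≤ 0, so result = 1
  ((a ⊃ b) ∨ b) = max(1, 0) = 1
  (((b ⊃ a) ⊃ ¬a) ⊃ ((a ⊃ b) ∨ b)): 1 ≤ 1, so result = 1
  (a ⊃ b): 0 ≤ 0, so result = 1
  ((a ⊃ b) ∨ b) = max(1, 0) = 1
  (b ⊃ a): 0 ≤ 0, so result = 1
  ¬a: Gödel ¬ of 0 = 1 (operand is 0)
  ((b ⊃ a) ⊃ ¬a): 1 ≤ 1, so result = 1
  (((a ⊃ b) ∨ b) ⊃ ((b ⊃ a) ⊃ ¬a)): 1 ≤ 1, so result = 1
  ((((b ⊃ a) ⊃ ¬a) ⊃ ((a ⊃ b) ∨ b)) ∨ (((a ⊃ b) ∨ b) ⊃ ((b ⊃ a) ⊃ ¬a))) = max(1, 1) = 1
All 25 assignments give value 1 — the formula is a G_5-tautology.

1.00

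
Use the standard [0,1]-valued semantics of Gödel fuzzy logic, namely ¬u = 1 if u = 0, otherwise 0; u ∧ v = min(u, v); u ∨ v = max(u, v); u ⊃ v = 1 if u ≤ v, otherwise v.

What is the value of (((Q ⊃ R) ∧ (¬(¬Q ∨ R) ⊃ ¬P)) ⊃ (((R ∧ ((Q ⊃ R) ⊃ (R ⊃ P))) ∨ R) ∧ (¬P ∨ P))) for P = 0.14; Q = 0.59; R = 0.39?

(Q ⊃ R): 0.59 > 0.39, so result = 0.39
¬Q: Gödel ¬ of 0.59 = 0 (operand ≠ 0)
(¬Q ∨ R) = max(0, 0.39) = 0.39
¬(¬Q ∨ R): Gödel ¬ of 0.39 = 0 (operand ≠ 0)
¬P: Gödel ¬ of 0.14 = 0 (operand ≠ 0)
(¬(¬Q ∨ R) ⊃ ¬P): 0 ≤ 0, so result = 1
((Q ⊃ R) ∧ (¬(¬Q ∨ R) ⊃ ¬P)) = min(0.39, 1) = 0.39
(Q ⊃ R): 0.59 > 0.39, so result = 0.39
(R ⊃ P): 0.39 > 0.14, so result = 0.14
((Q ⊃ R) ⊃ (R ⊃ P)): 0.39 > 0.14, so result = 0.14
(R ∧ ((Q ⊃ R) ⊃ (R ⊃ P))) = min(0.39, 0.14) = 0.14
((R ∧ ((Q ⊃ R) ⊃ (R ⊃ P))) ∨ R) = max(0.14, 0.39) = 0.39
¬P: Gödel ¬ of 0.14 = 0 (operand ≠ 0)
(¬P ∨ P) = max(0, 0.14) = 0.14
(((R ∧ ((Q ⊃ R) ⊃ (R ⊃ P))) ∨ R) ∧ (¬P ∨ P)) = min(0.39, 0.14) = 0.14
(((Q ⊃ R) ∧ (¬(¬Q ∨ R) ⊃ ¬P)) ⊃ (((R ∧ ((Q ⊃ R) ⊃ (R ⊃ P))) ∨ R) ∧ (¬P ∨ P))): 0.39 > 0.14, so result = 0.14

0.14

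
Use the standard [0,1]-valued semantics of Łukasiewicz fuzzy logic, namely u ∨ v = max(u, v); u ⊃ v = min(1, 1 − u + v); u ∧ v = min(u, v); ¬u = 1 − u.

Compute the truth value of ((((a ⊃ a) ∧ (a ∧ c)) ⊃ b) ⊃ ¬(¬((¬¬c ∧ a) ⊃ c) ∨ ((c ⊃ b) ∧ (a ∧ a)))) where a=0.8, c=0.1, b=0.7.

(a ⊃ a): min(1, 1 − 0.8 + 0.8) = 1
(a ∧ c) = min(0.8, 0.1) = 0.1
((a ⊃ a) ∧ (a ∧ c)) = min(1, 0.1) = 0.1
(((a ⊃ a) ∧ (a ∧ c)) ⊃ b): min(1, 1 − 0.1 + 0.7) = 1
¬c: Łukasiewicz ¬ gives 1 − 0.1 = 0.9
¬¬c: Łukasiewicz ¬ gives 1 − 0.9 = 0.1
(¬¬c ∧ a) = min(0.1, 0.8) = 0.1
((¬¬c ∧ a) ⊃ c): min(1, 1 − 0.1 + 0.1) = 1
¬((¬¬c ∧ a) ⊃ c): Łukasiewicz ¬ gives 1 − 1 = 0
(c ⊃ b): min(1, 1 − 0.1 + 0.7) = 1
(a ∧ a) = min(0.8, 0.8) = 0.8
((c ⊃ b) ∧ (a ∧ a)) = min(1, 0.8) = 0.8
(¬((¬¬c ∧ a) ⊃ c) ∨ ((c ⊃ b) ∧ (a ∧ a))) = max(0, 0.8) = 0.8
¬(¬((¬¬c ∧ a) ⊃ c) ∨ ((c ⊃ b) ∧ (a ∧ a))): Łukasiewicz ¬ gives 1 − 0.8 = 0.2
((((a ⊃ a) ∧ (a ∧ c)) ⊃ b) ⊃ ¬(¬((¬¬c ∧ a) ⊃ c) ∨ ((c ⊃ b) ∧ (a ∧ a)))): min(1, 1 − 1 + 0.2) = 0.2

0.20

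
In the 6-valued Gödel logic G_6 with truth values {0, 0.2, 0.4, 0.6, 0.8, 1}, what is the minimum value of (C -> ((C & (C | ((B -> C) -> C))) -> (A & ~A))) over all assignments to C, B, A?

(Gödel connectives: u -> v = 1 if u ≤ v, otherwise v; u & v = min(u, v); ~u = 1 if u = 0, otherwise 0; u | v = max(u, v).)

0.00

The minimum is attained at C = 0.2, B = 0, A = 0:
  (B -> C): 0 ≤ 0.2, so result = 1
  ((B -> C) -> C): 1 > 0.2, so result = 0.2
  (C | ((B -> C) -> C)) = max(0.2, 0.2) = 0.2
  (C & (C | ((B -> C) -> C))) = min(0.2, 0.2) = 0.2
  ~A: Gödel ¬ of 0 = 1 (operand is 0)
  (A & ~A) = min(0, 1) = 0
  ((C & (C | ((B -> C) -> C))) -> (A & ~A)): 0.2 > 0, so result = 0
  (C -> ((C & (C | ((B -> C) -> C))) -> (A & ~A))): 0.2 > 0, so result = 0
Checking all 216 assignments confirms none give a value below 0.00.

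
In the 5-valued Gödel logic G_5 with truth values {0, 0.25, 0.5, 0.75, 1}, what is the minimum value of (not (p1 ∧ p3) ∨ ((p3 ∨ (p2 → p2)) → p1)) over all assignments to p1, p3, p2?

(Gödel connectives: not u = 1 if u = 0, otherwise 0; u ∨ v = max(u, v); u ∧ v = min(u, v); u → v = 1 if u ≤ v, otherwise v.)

0.25

The minimum is attained at p1 = 0.25, p3 = 0.25, p2 = 0:
  (p1 ∧ p3) = min(0.25, 0.25) = 0.25
  not (p1 ∧ p3): Gödel ¬ of 0.25 = 0 (operand ≠ 0)
  (p2 → p2): 0 ≤ 0, so result = 1
  (p3 ∨ (p2 → p2)) = max(0.25, 1) = 1
  ((p3 ∨ (p2 → p2)) → p1): 1 > 0.25, so result = 0.25
  (not (p1 ∧ p3) ∨ ((p3 ∨ (p2 → p2)) → p1)) = max(0, 0.25) = 0.25
Checking all 125 assignments confirms none give a value below 0.25.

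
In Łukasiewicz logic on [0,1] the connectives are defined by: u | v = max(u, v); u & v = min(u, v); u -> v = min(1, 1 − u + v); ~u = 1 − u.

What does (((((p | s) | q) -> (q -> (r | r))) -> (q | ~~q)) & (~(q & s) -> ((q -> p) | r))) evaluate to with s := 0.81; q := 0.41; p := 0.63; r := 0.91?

0.41

(p | s) = max(0.63, 0.81) = 0.81
((p | s) | q) = max(0.81, 0.41) = 0.81
(r | r) = max(0.91, 0.91) = 0.91
(q -> (r | r)): min(1, 1 − 0.41 + 0.91) = 1
(((p | s) | q) -> (q -> (r | r))): min(1, 1 − 0.81 + 1) = 1
~q: Łukasiewicz ¬ gives 1 − 0.41 = 0.59
~~q: Łukasiewicz ¬ gives 1 − 0.59 = 0.41
(q | ~~q) = max(0.41, 0.41) = 0.41
((((p | s) | q) -> (q -> (r | r))) -> (q | ~~q)): min(1, 1 − 1 + 0.41) = 0.41
(q & s) = min(0.41, 0.81) = 0.41
~(q & s): Łukasiewicz ¬ gives 1 − 0.41 = 0.59
(q -> p): min(1, 1 − 0.41 + 0.63) = 1
((q -> p) | r) = max(1, 0.91) = 1
(~(q & s) -> ((q -> p) | r)): min(1, 1 − 0.59 + 1) = 1
(((((p | s) | q) -> (q -> (r | r))) -> (q | ~~q)) & (~(q & s) -> ((q -> p) | r))) = min(0.41, 1) = 0.41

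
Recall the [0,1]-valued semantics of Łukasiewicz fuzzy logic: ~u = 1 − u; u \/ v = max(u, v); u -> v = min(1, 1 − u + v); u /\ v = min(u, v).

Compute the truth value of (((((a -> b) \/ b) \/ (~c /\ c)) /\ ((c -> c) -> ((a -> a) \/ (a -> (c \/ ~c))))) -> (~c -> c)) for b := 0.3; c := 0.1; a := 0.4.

(a -> b): min(1, 1 − 0.4 + 0.3) = 0.9
((a -> b) \/ b) = max(0.9, 0.3) = 0.9
~c: Łukasiewicz ¬ gives 1 − 0.1 = 0.9
(~c /\ c) = min(0.9, 0.1) = 0.1
(((a -> b) \/ b) \/ (~c /\ c)) = max(0.9, 0.1) = 0.9
(c -> c): min(1, 1 − 0.1 + 0.1) = 1
(a -> a): min(1, 1 − 0.4 + 0.4) = 1
~c: Łukasiewicz ¬ gives 1 − 0.1 = 0.9
(c \/ ~c) = max(0.1, 0.9) = 0.9
(a -> (c \/ ~c)): min(1, 1 − 0.4 + 0.9) = 1
((a -> a) \/ (a -> (c \/ ~c))) = max(1, 1) = 1
((c -> c) -> ((a -> a) \/ (a -> (c \/ ~c)))): min(1, 1 − 1 + 1) = 1
((((a -> b) \/ b) \/ (~c /\ c)) /\ ((c -> c) -> ((a -> a) \/ (a -> (c \/ ~c))))) = min(0.9, 1) = 0.9
~c: Łukasiewicz ¬ gives 1 − 0.1 = 0.9
(~c -> c): min(1, 1 − 0.9 + 0.1) = 0.2
(((((a -> b) \/ b) \/ (~c /\ c)) /\ ((c -> c) -> ((a -> a) \/ (a -> (c \/ ~c))))) -> (~c -> c)): min(1, 1 − 0.9 + 0.2) = 0.3

0.30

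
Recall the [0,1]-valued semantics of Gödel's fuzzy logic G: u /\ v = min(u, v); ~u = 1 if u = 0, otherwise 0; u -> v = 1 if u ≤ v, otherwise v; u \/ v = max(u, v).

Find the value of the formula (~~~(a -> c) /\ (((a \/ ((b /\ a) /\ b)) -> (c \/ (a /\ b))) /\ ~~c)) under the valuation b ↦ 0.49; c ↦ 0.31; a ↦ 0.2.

0.00

(a -> c): 0.2 ≤ 0.31, so result = 1
~(a -> c): Gödel ¬ of 1 = 0 (operand ≠ 0)
~~(a -> c): Gödel ¬ of 0 = 1 (operand is 0)
~~~(a -> c): Gödel ¬ of 1 = 0 (operand ≠ 0)
(b /\ a) = min(0.49, 0.2) = 0.2
((b /\ a) /\ b) = min(0.2, 0.49) = 0.2
(a \/ ((b /\ a) /\ b)) = max(0.2, 0.2) = 0.2
(a /\ b) = min(0.2, 0.49) = 0.2
(c \/ (a /\ b)) = max(0.31, 0.2) = 0.31
((a \/ ((b /\ a) /\ b)) -> (c \/ (a /\ b))): 0.2 ≤ 0.31, so result = 1
~c: Gödel ¬ of 0.31 = 0 (operand ≠ 0)
~~c: Gödel ¬ of 0 = 1 (operand is 0)
(((a \/ ((b /\ a) /\ b)) -> (c \/ (a /\ b))) /\ ~~c) = min(1, 1) = 1
(~~~(a -> c) /\ (((a \/ ((b /\ a) /\ b)) -> (c \/ (a /\ b))) /\ ~~c)) = min(0, 1) = 0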